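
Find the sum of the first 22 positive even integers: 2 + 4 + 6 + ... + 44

Sum of first n even numbers = n(n+1)
= 22×23
= 506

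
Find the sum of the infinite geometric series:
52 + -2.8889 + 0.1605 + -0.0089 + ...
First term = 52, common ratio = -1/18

For |r| < 1, S = a / (1 - r)
S = 52 / (1 - (-1/18))
S = 52 / (19/18)
S = 936/19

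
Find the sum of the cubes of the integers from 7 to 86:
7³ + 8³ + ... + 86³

Use ∑_{k=1}^{n} k³ = [n(n+1)/2]², then subtract the first 6 terms.
∑_{k=1}^{86} k³ = [86×87/2]² = 3741² = 13995081
∑_{k=1}^{6} k³ = [6×7/2]² = 21² = 441
∑_{k=7}^{86} k³ = 13995081 - 441 = 13994640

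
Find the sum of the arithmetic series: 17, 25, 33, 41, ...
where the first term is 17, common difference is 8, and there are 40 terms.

Sₙ = n/2 × (first + last)
Last term = a + (n-1)d = 17 + (40-1)×8 = 329
S_40 = 40/2 × (17 + 329)
S_40 = 40/2 × 346 = 6920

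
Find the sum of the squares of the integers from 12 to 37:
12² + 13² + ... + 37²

Use ∑_{k=1}^{n} k² = n(n+1)(2n+1)/6, then subtract the first 11 terms.
∑_{k=1}^{37} k² = 37×38×75/6 = 17575
∑_{k=1}^{11} k² = 11×12×23/6 = 506
∑_{k=12}^{37} k² = 17575 - 506 = 17069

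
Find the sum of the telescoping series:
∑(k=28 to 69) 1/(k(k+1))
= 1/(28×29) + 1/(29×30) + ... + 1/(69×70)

Partial fractions: 1/(k(k+1)) = 1/k - 1/(k+1)
The series telescopes:
= (1/28 - 1/29) + (1/29 - 1/30) + ... + (1/69 - 1/70)
= 1/28 - 1/70
= 3/140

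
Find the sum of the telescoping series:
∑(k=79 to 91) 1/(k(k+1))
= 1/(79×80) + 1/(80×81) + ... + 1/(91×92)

Partial fractions: 1/(k(k+1)) = 1/k - 1/(k+1)
The series telescopes:
= (1/79 - 1/80) + (1/80 - 1/81) + ... + (1/91 - 1/92)
= 1/79 - 1/92
= 13/7268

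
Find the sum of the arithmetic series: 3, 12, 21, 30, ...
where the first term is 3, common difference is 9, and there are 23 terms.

Sₙ = n/2 × (first + last)
Last term = a + (n-1)d = 3 + (23-1)×9 = 201
S_23 = 23/2 × (3 + 201)
S_23 = 23/2 × 204 = 2346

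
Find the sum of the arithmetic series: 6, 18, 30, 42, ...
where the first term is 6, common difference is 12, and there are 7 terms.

Sₙ = n/2 × (first + last)
Last term = a + (n-1)d = 6 + (7-1)×12 = 78
S_7 = 7/2 × (6 + 78)
S_7 = 7/2 × 84 = 294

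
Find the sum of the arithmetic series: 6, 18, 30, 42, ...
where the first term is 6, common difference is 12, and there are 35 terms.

Sₙ = n/2 × (first + last)
Last term = a + (n-1)d = 6 + (35-1)×12 = 414
S_35 = 35/2 × (6 + 414)
S_35 = 35/2 × 420 = 7350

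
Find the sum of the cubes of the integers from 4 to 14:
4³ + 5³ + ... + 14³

Use ∑_{k=1}^{n} k³ = [n(n+1)/2]², then subtract the first 3 terms.
∑_{k=1}^{14} k³ = [14×15/2]² = 105² = 11025
∑_{k=1}^{3} k³ = [3×4/2]² = 6² = 36
∑_{k=4}^{14} k³ = 11025 - 36 = 10989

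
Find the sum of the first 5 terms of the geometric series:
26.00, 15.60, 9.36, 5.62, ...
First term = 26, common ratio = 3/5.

Sₙ = a(1 - rⁿ) / (1 - r)
S_5 = 26(1 - (3/5)^5) / (1 - (3/5))
S_5 = 26(1 - (243/3125)) / (2/5)
S_5 = 37466/625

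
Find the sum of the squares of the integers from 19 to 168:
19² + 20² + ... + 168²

Use ∑_{k=1}^{n} k² = n(n+1)(2n+1)/6, then subtract the first 18 terms.
∑_{k=1}^{168} k² = 168×169×337/6 = 1594684
∑_{k=1}^{18} k² = 18×19×37/6 = 2109
∑_{k=19}^{168} k² = 1594684 - 2109 = 1592575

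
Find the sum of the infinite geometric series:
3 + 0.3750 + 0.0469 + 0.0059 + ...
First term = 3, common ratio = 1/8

For |r| < 1, S = a / (1 - r)
S = 3 / (1 - (1/8))
S = 3 / (7/8)
S = 24/7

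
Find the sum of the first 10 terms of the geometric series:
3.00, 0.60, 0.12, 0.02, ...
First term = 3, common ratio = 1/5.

Sₙ = a(1 - rⁿ) / (1 - r)
S_10 = 3(1 - (1/5)^10) / (1 - (1/5))
S_10 = 3(1 - (1/9765625)) / (4/5)
S_10 = 7324218/1953125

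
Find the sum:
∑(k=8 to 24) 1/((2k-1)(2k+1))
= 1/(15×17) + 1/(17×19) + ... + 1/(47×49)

Partial fractions: 1/((2k-1)(2k+1)) = (1/2)[1/(2k-1) - 1/(2k+1)]
The series telescopes:
= (1/2)[1/15 - 1/49]
= 17/735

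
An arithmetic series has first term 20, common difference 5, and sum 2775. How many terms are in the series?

Using S = n/2 × [2a + (n-1)d]
2775 = n/2 × [2(20) + (n-1)(5)]
2775 = n/2 × [40 + 5n - 5]
5550 = n × [35 + 5n]
5n² + (35)n - 5550 = 0
Discriminant: Δ = (35)² - 4(5)(-5550) = 1225 + 111000 = 112225
√Δ = 335
n = [-(35) + √Δ] / (2·5) = (-35 + 335) / 10 = 300 / 10 = 30
(The negative root is discarded since n must be a positive integer.)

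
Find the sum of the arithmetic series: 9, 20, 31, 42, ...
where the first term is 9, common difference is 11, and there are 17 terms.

Sₙ = n/2 × (first + last)
Last term = a + (n-1)d = 9 + (17-1)×11 = 185
S_17 = 17/2 × (9 + 185)
S_17 = 17/2 × 194 = 1649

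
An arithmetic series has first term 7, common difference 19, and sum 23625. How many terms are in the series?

Using S = n/2 × [2a + (n-1)d]
23625 = n/2 × [2(7) + (n-1)(19)]
23625 = n/2 × [14 + 19n - 19]
47250 = n × [-5 + 19n]
19n² + (-5)n - 47250 = 0
Discriminant: Δ = (-5)² - 4(19)(-47250) = 25 + 3591000 = 3591025
√Δ = 1895
n = [-(-5) + √Δ] / (2·19) = (5 + 1895) / 38 = 1900 / 38 = 50
(The negative root is discarded since n must be a positive integer.)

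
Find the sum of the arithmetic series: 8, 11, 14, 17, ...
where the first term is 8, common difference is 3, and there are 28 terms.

Sₙ = n/2 × (first + last)
Last term = a + (n-1)d = 8 + (28-1)×3 = 89
S_28 = 28/2 × (8 + 89)
S_28 = 28/2 × 97 = 1358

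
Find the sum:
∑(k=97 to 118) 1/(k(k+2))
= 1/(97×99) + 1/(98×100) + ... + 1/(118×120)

Partial fractions: 1/(k(k+2)) = (1/2)[1/k - 1/(k+2)]
Telescoping leaves the first two and last two terms:
= (1/2)[1/97 + 1/98 - 1/119 - 1/120]
= 36619/19392240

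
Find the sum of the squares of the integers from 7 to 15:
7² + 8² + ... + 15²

Use ∑_{k=1}^{n} k² = n(n+1)(2n+1)/6, then subtract the first 6 terms.
∑_{k=1}^{15} k² = 15×16×31/6 = 1240
∑_{k=1}^{6} k² = 6×7×13/6 = 91
∑_{k=7}^{15} k² = 1240 - 91 = 1149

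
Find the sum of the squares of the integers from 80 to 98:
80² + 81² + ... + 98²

Use ∑_{k=1}^{n} k² = n(n+1)(2n+1)/6, then subtract the first 79 terms.
∑_{k=1}^{98} k² = 98×99×197/6 = 318549
∑_{k=1}^{79} k² = 79×80×159/6 = 167480
∑_{k=80}^{98} k² = 318549 - 167480 = 151069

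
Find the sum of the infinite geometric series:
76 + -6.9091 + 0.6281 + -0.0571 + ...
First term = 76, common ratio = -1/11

For |r| < 1, S = a / (1 - r)
S = 76 / (1 - (-1/11))
S = 76 / (12/11)
S = 209/3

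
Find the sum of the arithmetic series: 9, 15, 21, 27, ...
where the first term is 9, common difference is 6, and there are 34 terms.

Sₙ = n/2 × (first + last)
Last term = a + (n-1)d = 9 + (34-1)×6 = 207
S_34 = 34/2 × (9 + 207)
S_34 = 34/2 × 216 = 3672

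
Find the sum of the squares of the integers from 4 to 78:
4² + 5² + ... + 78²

Use ∑_{k=1}^{n} k² = n(n+1)(2n+1)/6, then subtract the first 3 terms.
∑_{k=1}^{78} k² = 78×79×157/6 = 161239
∑_{k=1}^{3} k² = 3×4×7/6 = 14
∑_{k=4}^{78} k² = 161239 - 14 = 161225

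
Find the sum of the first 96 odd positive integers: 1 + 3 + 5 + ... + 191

Sum of first n odd numbers = n²
= 96²
= 9216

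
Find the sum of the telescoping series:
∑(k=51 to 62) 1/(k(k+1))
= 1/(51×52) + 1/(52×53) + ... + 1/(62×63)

Partial fractions: 1/(k(k+1)) = 1/k - 1/(k+1)
The series telescopes:
= (1/51 - 1/52) + (1/52 - 1/53) + ... + (1/62 - 1/63)
= 1/51 - 1/63
= 4/1071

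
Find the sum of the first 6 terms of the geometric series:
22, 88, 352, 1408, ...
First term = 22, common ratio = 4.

Sₙ = a(1 - rⁿ) / (1 - r)
S_6 = 22(1 - 4^6) / (1 - 4)
S_6 = 22(1 - 4096) / (-3)
S_6 = 30030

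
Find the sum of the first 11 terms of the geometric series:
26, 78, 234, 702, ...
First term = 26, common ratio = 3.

Sₙ = a(1 - rⁿ) / (1 - r)
S_11 = 26(1 - 3^11) / (1 - 3)
S_11 = 26(1 - 177147) / (-2)
S_11 = 2302898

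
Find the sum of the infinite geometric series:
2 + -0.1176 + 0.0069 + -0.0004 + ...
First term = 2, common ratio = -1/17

For |r| < 1, S = a / (1 - r)
S = 2 / (1 - (-1/17))
S = 2 / (18/17)
S = 17/9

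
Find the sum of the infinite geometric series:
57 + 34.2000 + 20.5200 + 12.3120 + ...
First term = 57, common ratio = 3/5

For |r| < 1, S = a / (1 - r)
S = 57 / (1 - (3/5))
S = 57 / (2/5)
S = 285/2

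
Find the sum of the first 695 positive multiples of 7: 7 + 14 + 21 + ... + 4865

Factor out 7: = 7(1 + 2 + ... + 695) = 7 × n(n+1)/2
= 7 × 695×696/2
= 7 × 241860
= 1693020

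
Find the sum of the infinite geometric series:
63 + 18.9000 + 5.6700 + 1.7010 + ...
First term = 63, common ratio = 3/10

For |r| < 1, S = a / (1 - r)
S = 63 / (1 - (3/10))
S = 63 / (7/10)
S = 90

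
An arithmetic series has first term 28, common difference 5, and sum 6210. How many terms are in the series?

Using S = n/2 × [2a + (n-1)d]
6210 = n/2 × [2(28) + (n-1)(5)]
6210 = n/2 × [56 + 5n - 5]
12420 = n × [51 + 5n]
5n² + (51)n - 12420 = 0
Discriminant: Δ = (51)² - 4(5)(-12420) = 2601 + 248400 = 251001
√Δ = 501
n = [-(51) + √Δ] / (2·5) = (-51 + 501) / 10 = 450 / 10 = 45
(The negative root is discarded since n must be a positive integer.)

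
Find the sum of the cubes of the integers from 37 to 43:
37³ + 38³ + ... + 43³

Use ∑_{k=1}^{n} k³ = [n(n+1)/2]², then subtract the first 36 terms.
∑_{k=1}^{43} k³ = [43×44/2]² = 946² = 894916
∑_{k=1}^{36} k³ = [36×37/2]² = 666² = 443556
∑_{k=37}^{43} k³ = 894916 - 443556 = 451360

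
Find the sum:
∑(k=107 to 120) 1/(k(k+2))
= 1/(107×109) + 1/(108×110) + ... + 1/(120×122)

Partial fractions: 1/(k(k+2)) = (1/2)[1/k - 1/(k+2)]
Telescoping leaves the first two and last two terms:
= (1/2)[1/107 + 1/108 - 1/121 - 1/122]
= 182861/170589672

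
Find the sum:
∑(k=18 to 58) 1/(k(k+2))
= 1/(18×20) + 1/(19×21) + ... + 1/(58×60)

Partial fractions: 1/(k(k+2)) = (1/2)[1/k - 1/(k+2)]
Telescoping leaves the first two and last two terms:
= (1/2)[1/18 + 1/19 - 1/59 - 1/60]
= 15047/403560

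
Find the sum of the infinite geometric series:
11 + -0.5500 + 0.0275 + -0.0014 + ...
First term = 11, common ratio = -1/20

For |r| < 1, S = a / (1 - r)
S = 11 / (1 - (-1/20))
S = 11 / (21/20)
S = 220/21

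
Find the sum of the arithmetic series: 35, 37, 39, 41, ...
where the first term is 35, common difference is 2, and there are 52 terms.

Sₙ = n/2 × (first + last)
Last term = a + (n-1)d = 35 + (52-1)×2 = 137
S_52 = 52/2 × (35 + 137)
S_52 = 52/2 × 172 = 4472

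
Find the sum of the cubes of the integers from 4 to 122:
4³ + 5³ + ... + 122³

Use ∑_{k=1}^{n} k³ = [n(n+1)/2]², then subtract the first 3 terms.
∑_{k=1}^{122} k³ = [122×123/2]² = 7503² = 56295009
∑_{k=1}^{3} k³ = [3×4/2]² = 6² = 36
∑_{k=4}^{122} k³ = 56295009 - 36 = 56294973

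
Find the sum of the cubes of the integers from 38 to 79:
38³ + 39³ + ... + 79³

Use ∑_{k=1}^{n} k³ = [n(n+1)/2]², then subtract the first 37 terms.
∑_{k=1}^{79} k³ = [79×80/2]² = 3160² = 9985600
∑_{k=1}^{37} k³ = [37×38/2]² = 703² = 494209
∑_{k=38}^{79} k³ = 9985600 - 494209 = 9491391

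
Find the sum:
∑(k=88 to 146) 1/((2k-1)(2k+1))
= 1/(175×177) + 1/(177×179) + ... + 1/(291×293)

Partial fractions: 1/((2k-1)(2k+1)) = (1/2)[1/(2k-1) - 1/(2k+1)]
The series telescopes:
= (1/2)[1/175 - 1/293]
= 59/51275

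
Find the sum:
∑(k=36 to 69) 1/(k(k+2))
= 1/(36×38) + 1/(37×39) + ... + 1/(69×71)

Partial fractions: 1/(k(k+2)) = (1/2)[1/k - 1/(k+2)]
Telescoping leaves the first two and last two terms:
= (1/2)[1/36 + 1/37 - 1/70 - 1/71]
= 87499/6620040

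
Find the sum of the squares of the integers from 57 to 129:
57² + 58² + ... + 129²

Use ∑_{k=1}^{n} k² = n(n+1)(2n+1)/6, then subtract the first 56 terms.
∑_{k=1}^{129} k² = 129×130×259/6 = 723905
∑_{k=1}^{56} k² = 56×57×113/6 = 60116
∑_{k=57}^{129} k² = 723905 - 60116 = 663789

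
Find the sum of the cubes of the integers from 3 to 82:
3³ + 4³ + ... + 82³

Use ∑_{k=1}^{n} k³ = [n(n+1)/2]², then subtract the first 2 terms.
∑_{k=1}^{82} k³ = [82×83/2]² = 3403² = 11580409
∑_{k=1}^{2} k³ = [2×3/2]² = 3² = 9
∑_{k=3}^{82} k³ = 11580409 - 9 = 11580400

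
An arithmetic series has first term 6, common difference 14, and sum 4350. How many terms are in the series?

Using S = n/2 × [2a + (n-1)d]
4350 = n/2 × [2(6) + (n-1)(14)]
4350 = n/2 × [12 + 14n - 14]
8700 = n × [-2 + 14n]
14n² + (-2)n - 8700 = 0
Discriminant: Δ = (-2)² - 4(14)(-8700) = 4 + 487200 = 487204
√Δ = 698
n = [-(-2) + √Δ] / (2·14) = (2 + 698) / 28 = 700 / 28 = 25
(The negative root is discarded since n must be a positive integer.)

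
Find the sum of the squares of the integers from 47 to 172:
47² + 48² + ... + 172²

Use ∑_{k=1}^{n} k² = n(n+1)(2n+1)/6, then subtract the first 46 terms.
∑_{k=1}^{172} k² = 172×173×345/6 = 1710970
∑_{k=1}^{46} k² = 46×47×93/6 = 33511
∑_{k=47}^{172} k² = 1710970 - 33511 = 1677459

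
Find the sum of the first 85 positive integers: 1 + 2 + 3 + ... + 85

Formula: ∑k = n(n+1)/2
= 85×86/2
= 7310/2
= 3655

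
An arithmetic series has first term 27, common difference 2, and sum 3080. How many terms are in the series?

Using S = n/2 × [2a + (n-1)d]
3080 = n/2 × [2(27) + (n-1)(2)]
3080 = n/2 × [54 + 2n - 2]
6160 = n × [52 + 2n]
2n² + (52)n - 6160 = 0
Discriminant: Δ = (52)² - 4(2)(-6160) = 2704 + 49280 = 51984
√Δ = 228
n = [-(52) + √Δ] / (2·2) = (-52 + 228) / 4 = 176 / 4 = 44
(The negative root is discarded since n must be a positive integer.)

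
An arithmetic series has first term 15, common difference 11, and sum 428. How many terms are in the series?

Using S = n/2 × [2a + (n-1)d]
428 = n/2 × [2(15) + (n-1)(11)]
428 = n/2 × [30 + 11n - 11]
856 = n × [19 + 11n]
11n² + (19)n - 856 = 0
Discriminant: Δ = (19)² - 4(11)(-856) = 361 + 37664 = 38025
√Δ = 195
n = [-(19) + √Δ] / (2·11) = (-19 + 195) / 22 = 176 / 22 = 8
(The negative root is discarded since n must be a positive integer.)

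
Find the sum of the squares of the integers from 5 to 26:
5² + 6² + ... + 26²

Use ∑_{k=1}^{n} k² = n(n+1)(2n+1)/6, then subtract the first 4 terms.
∑_{k=1}^{26} k² = 26×27×53/6 = 6201
∑_{k=1}^{4} k² = 4×5×9/6 = 30
∑_{k=5}^{26} k² = 6201 - 30 = 6171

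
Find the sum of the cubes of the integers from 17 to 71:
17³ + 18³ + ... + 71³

Use ∑_{k=1}^{n} k³ = [n(n+1)/2]², then subtract the first 16 terms.
∑_{k=1}^{71} k³ = [71×72/2]² = 2556² = 6533136
∑_{k=1}^{16} k³ = [16×17/2]² = 136² = 18496
∑_{k=17}^{71} k³ = 6533136 - 18496 = 6514640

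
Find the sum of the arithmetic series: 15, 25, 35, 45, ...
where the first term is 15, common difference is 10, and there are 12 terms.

Sₙ = n/2 × (first + last)
Last term = a + (n-1)d = 15 + (12-1)×10 = 125
S_12 = 12/2 × (15 + 125)
S_12 = 12/2 × 140 = 840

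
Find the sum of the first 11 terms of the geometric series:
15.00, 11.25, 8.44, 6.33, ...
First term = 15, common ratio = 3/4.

Sₙ = a(1 - rⁿ) / (1 - r)
S_11 = 15(1 - (3/4)^11) / (1 - (3/4))
S_11 = 15(1 - (177147/4194304)) / (1/4)
S_11 = 60257355/1048576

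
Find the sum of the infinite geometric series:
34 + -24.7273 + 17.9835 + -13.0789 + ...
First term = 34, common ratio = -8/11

For |r| < 1, S = a / (1 - r)
S = 34 / (1 - (-8/11))
S = 34 / (19/11)
S = 374/19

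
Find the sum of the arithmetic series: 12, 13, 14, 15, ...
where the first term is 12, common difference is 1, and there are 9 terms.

Sₙ = n/2 × (first + last)
Last term = a + (n-1)d = 12 + (9-1)×1 = 20
S_9 = 9/2 × (12 + 20)
S_9 = 9/2 × 32 = 144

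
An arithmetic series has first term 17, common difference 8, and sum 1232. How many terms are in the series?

Using S = n/2 × [2a + (n-1)d]
1232 = n/2 × [2(17) + (n-1)(8)]
1232 = n/2 × [34 + 8n - 8]
2464 = n × [26 + 8n]
8n² + (26)n - 2464 = 0
Discriminant: Δ = (26)² - 4(8)(-2464) = 676 + 78848 = 79524
√Δ = 282
n = [-(26) + √Δ] / (2·8) = (-26 + 282) / 16 = 256 / 16 = 16
(The negative root is discarded since n must be a positive integer.)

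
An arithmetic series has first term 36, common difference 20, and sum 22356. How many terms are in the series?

Using S = n/2 × [2a + (n-1)d]
22356 = n/2 × [2(36) + (n-1)(20)]
22356 = n/2 × [72 + 20n - 20]
44712 = n × [52 + 20n]
20n² + (52)n - 44712 = 0
Discriminant: Δ = (52)² - 4(20)(-44712) = 2704 + 3576960 = 3579664
√Δ = 1892
n = [-(52) + √Δ] / (2·20) = (-52 + 1892) / 40 = 1840 / 40 = 46
(The negative root is discarded since n must be a positive integer.)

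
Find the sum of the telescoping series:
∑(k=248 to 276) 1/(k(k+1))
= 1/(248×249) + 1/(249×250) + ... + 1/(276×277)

Partial fractions: 1/(k(k+1)) = 1/k - 1/(k+1)
The series telescopes:
= (1/248 - 1/249) + (1/249 - 1/250) + ... + (1/276 - 1/277)
= 1/248 - 1/277
= 29/68696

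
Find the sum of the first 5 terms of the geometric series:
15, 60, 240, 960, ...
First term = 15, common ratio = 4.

Sₙ = a(1 - rⁿ) / (1 - r)
S_5 = 15(1 - 4^5) / (1 - 4)
S_5 = 15(1 - 1024) / (-3)
S_5 = 5115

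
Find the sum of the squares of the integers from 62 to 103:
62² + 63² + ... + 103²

Use ∑_{k=1}^{n} k² = n(n+1)(2n+1)/6, then subtract the first 61 terms.
∑_{k=1}^{103} k² = 103×104×207/6 = 369564
∑_{k=1}^{61} k² = 61×62×123/6 = 77531
∑_{k=62}^{103} k² = 369564 - 77531 = 292033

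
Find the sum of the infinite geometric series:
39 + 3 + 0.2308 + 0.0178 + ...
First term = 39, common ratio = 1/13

For |r| < 1, S = a / (1 - r)
S = 39 / (1 - (1/13))
S = 39 / (12/13)
S = 169/4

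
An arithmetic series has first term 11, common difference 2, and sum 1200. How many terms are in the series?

Using S = n/2 × [2a + (n-1)d]
1200 = n/2 × [2(11) + (n-1)(2)]
1200 = n/2 × [22 + 2n - 2]
2400 = n × [20 + 2n]
2n² + (20)n - 2400 = 0
Discriminant: Δ = (20)² - 4(2)(-2400) = 400 + 19200 = 19600
√Δ = 140
n = [-(20) + √Δ] / (2·2) = (-20 + 140) / 4 = 120 / 4 = 30
(The negative root is discarded since n must be a positive integer.)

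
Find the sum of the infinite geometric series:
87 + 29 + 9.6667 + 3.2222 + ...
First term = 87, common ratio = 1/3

For |r| < 1, S = a / (1 - r)
S = 87 / (1 - (1/3))
S = 87 / (2/3)
S = 261/2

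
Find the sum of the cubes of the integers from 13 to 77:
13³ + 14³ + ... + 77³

Use ∑_{k=1}^{n} k³ = [n(n+1)/2]², then subtract the first 12 terms.
∑_{k=1}^{77} k³ = [77×78/2]² = 3003² = 9018009
∑_{k=1}^{12} k³ = [12×13/2]² = 78² = 6084
∑_{k=13}^{77} k³ = 9018009 - 6084 = 9011925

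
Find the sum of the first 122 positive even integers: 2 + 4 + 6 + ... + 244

Sum of first n even numbers = n(n+1)
= 122×123
= 15006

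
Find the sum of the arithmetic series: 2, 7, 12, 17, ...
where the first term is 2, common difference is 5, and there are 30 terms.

Sₙ = n/2 × (first + last)
Last term = a + (n-1)d = 2 + (30-1)×5 = 147
S_30 = 30/2 × (2 + 147)
S_30 = 30/2 × 149 = 2235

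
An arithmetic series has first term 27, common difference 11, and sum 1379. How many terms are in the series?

Using S = n/2 × [2a + (n-1)d]
1379 = n/2 × [2(27) + (n-1)(11)]
1379 = n/2 × [54 + 11n - 11]
2758 = n × [43 + 11n]
11n² + (43)n - 2758 = 0
Discriminant: Δ = (43)² - 4(11)(-2758) = 1849 + 121352 = 123201
√Δ = 351
n = [-(43) + √Δ] / (2·11) = (-43 + 351) / 22 = 308 / 22 = 14
(The negative root is discarded since n must be a positive integer.)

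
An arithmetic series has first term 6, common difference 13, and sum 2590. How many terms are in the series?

Using S = n/2 × [2a + (n-1)d]
2590 = n/2 × [2(6) + (n-1)(13)]
2590 = n/2 × [12 + 13n - 13]
5180 = n × [-1 + 13n]
13n² + (-1)n - 5180 = 0
Discriminant: Δ = (-1)² - 4(13)(-5180) = 1 + 269360 = 269361
√Δ = 519
n = [-(-1) + √Δ] / (2·13) = (1 + 519) / 26 = 520 / 26 = 20
(The negative root is discarded since n must be a positive integer.)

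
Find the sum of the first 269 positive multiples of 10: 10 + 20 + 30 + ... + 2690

Factor out 10: = 10(1 + 2 + ... + 269) = 10 × n(n+1)/2
= 10 × 269×270/2
= 10 × 36315
= 363150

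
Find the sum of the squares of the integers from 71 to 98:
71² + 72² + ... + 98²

Use ∑_{k=1}^{n} k² = n(n+1)(2n+1)/6, then subtract the first 70 terms.
∑_{k=1}^{98} k² = 98×99×197/6 = 318549
∑_{k=1}^{70} k² = 70×71×141/6 = 116795
∑_{k=71}^{98} k² = 318549 - 116795 = 201754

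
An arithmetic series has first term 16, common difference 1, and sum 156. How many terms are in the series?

Using S = n/2 × [2a + (n-1)d]
156 = n/2 × [2(16) + (n-1)(1)]
156 = n/2 × [32 + 1n - 1]
312 = n × [31 + 1n]
1n² + (31)n - 312 = 0
Discriminant: Δ = (31)² - 4(1)(-312) = 961 + 1248 = 2209
√Δ = 47
n = [-(31) + √Δ] / (2·1) = (-31 + 47) / 2 = 16 / 2 = 8
(The negative root is discarded since n must be a positive integer.)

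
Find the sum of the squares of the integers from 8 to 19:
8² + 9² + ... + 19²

Use ∑_{k=1}^{n} k² = n(n+1)(2n+1)/6, then subtract the first 7 terms.
∑_{k=1}^{19} k² = 19×20×39/6 = 2470
∑_{k=1}^{7} k² = 7×8×15/6 = 140
∑_{k=8}^{19} k² = 2470 - 140 = 2330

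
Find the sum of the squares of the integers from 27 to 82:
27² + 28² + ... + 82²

Use ∑_{k=1}^{n} k² = n(n+1)(2n+1)/6, then subtract the first 26 terms.
∑_{k=1}^{82} k² = 82×83×165/6 = 187165
∑_{k=1}^{26} k² = 26×27×53/6 = 6201
∑_{k=27}^{82} k² = 187165 - 6201 = 180964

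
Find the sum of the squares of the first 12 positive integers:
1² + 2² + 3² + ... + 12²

Formula: ∑k² = n(n+1)(2n+1)/6
= 12×13×25/6
= 3900/6
= 650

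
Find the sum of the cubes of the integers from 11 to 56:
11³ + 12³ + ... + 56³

Use ∑_{k=1}^{n} k³ = [n(n+1)/2]², then subtract the first 10 terms.
∑_{k=1}^{56} k³ = [56×57/2]² = 1596² = 2547216
∑_{k=1}^{10} k³ = [10×11/2]² = 55² = 3025
∑_{k=11}^{56} k³ = 2547216 - 3025 = 2544191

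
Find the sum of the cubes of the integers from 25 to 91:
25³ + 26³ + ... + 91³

Use ∑_{k=1}^{n} k³ = [n(n+1)/2]², then subtract the first 24 terms.
∑_{k=1}^{91} k³ = [91×92/2]² = 4186² = 17522596
∑_{k=1}^{24} k³ = [24×25/2]² = 300² = 90000
∑_{k=25}^{91} k³ = 17522596 - 90000 = 17432596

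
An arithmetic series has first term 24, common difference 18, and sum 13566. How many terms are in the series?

Using S = n/2 × [2a + (n-1)d]
13566 = n/2 × [2(24) + (n-1)(18)]
13566 = n/2 × [48 + 18n - 18]
27132 = n × [30 + 18n]
18n² + (30)n - 27132 = 0
Discriminant: Δ = (30)² - 4(18)(-27132) = 900 + 1953504 = 1954404
√Δ = 1398
n = [-(30) + √Δ] / (2·18) = (-30 + 1398) / 36 = 1368 / 36 = 38
(The negative root is discarded since n must be a positive integer.)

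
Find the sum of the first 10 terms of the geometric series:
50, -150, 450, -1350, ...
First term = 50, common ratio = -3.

Sₙ = a(1 - rⁿ) / (1 - r)
S_10 = 50(1 - (-3)^10) / (1 - (-3))
S_10 = 50(1 - 59049) / (4)
S_10 = -738100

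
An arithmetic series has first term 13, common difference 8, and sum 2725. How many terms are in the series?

Using S = n/2 × [2a + (n-1)d]
2725 = n/2 × [2(13) + (n-1)(8)]
2725 = n/2 × [26 + 8n - 8]
5450 = n × [18 + 8n]
8n² + (18)n - 5450 = 0
Discriminant: Δ = (18)² - 4(8)(-5450) = 324 + 174400 = 174724
√Δ = 418
n = [-(18) + √Δ] / (2·8) = (-18 + 418) / 16 = 400 / 16 = 25
(The negative root is discarded since n must be a positive integer.)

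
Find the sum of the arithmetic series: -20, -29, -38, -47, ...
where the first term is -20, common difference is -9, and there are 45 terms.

Sₙ = n/2 × (first + last)
Last term = a + (n-1)d = -20 + (45-1)×(-9) = -416
S_45 = 45/2 × (-20 + (-416))
S_45 = 45/2 × (-436) = -9810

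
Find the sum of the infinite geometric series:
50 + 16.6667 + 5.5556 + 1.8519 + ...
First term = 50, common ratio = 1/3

For |r| < 1, S = a / (1 - r)
S = 50 / (1 - (1/3))
S = 50 / (2/3)
S = 75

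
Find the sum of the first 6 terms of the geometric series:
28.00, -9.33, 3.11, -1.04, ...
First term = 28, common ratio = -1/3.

Sₙ = a(1 - rⁿ) / (1 - r)
S_6 = 28(1 - (-1/3)^6) / (1 - (-1/3))
S_6 = 28(1 - (1/729)) / (4/3)
S_6 = 5096/243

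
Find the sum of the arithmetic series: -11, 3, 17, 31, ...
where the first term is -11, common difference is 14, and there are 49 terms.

Sₙ = n/2 × (first + last)
Last term = a + (n-1)d = -11 + (49-1)×14 = 661
S_49 = 49/2 × (-11 + 661)
S_49 = 49/2 × 650 = 15925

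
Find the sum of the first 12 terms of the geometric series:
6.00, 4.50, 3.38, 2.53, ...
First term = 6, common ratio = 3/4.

Sₙ = a(1 - rⁿ) / (1 - r)
S_12 = 6(1 - (3/4)^12) / (1 - (3/4))
S_12 = 6(1 - (531441/16777216)) / (1/4)
S_12 = 48737325/2097152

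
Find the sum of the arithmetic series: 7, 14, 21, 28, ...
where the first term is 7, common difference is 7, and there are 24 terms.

Sₙ = n/2 × (first + last)
Last term = a + (n-1)d = 7 + (24-1)×7 = 168
S_24 = 24/2 × (7 + 168)
S_24 = 24/2 × 175 = 2100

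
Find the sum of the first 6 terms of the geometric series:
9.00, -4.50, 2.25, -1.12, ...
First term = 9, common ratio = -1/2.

Sₙ = a(1 - rⁿ) / (1 - r)
S_6 = 9(1 - (-1/2)^6) / (1 - (-1/2))
S_6 = 9(1 - (1/64)) / (3/2)
S_6 = 189/32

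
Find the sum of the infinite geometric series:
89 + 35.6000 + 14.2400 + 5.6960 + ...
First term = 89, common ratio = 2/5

For |r| < 1, S = a / (1 - r)
S = 89 / (1 - (2/5))
S = 89 / (3/5)
S = 445/3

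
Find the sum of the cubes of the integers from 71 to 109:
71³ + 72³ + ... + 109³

Use ∑_{k=1}^{n} k³ = [n(n+1)/2]², then subtract the first 70 terms.
∑_{k=1}^{109} k³ = [109×110/2]² = 5995² = 35940025
∑_{k=1}^{70} k³ = [70×71/2]² = 2485² = 6175225
∑_{k=71}^{109} k³ = 35940025 - 6175225 = 29764800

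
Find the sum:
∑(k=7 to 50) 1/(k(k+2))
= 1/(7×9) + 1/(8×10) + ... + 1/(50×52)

Partial fractions: 1/(k(k+2)) = (1/2)[1/k - 1/(k+2)]
Telescoping leaves the first two and last two terms:
= (1/2)[1/7 + 1/8 - 1/51 - 1/52]
= 8503/74256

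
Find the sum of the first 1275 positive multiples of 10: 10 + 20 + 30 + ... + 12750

Factor out 10: = 10(1 + 2 + ... + 1275) = 10 × n(n+1)/2
= 10 × 1275×1276/2
= 10 × 813450
= 8134500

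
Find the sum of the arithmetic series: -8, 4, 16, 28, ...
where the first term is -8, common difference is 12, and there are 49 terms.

Sₙ = n/2 × (first + last)
Last term = a + (n-1)d = -8 + (49-1)×12 = 568
S_49 = 49/2 × (-8 + 568)
S_49 = 49/2 × 560 = 13720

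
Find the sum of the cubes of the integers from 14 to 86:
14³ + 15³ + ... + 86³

Use ∑_{k=1}^{n} k³ = [n(n+1)/2]², then subtract the first 13 terms.
∑_{k=1}^{86} k³ = [86×87/2]² = 3741² = 13995081
∑_{k=1}^{13} k³ = [13×14/2]² = 91² = 8281
∑_{k=14}^{86} k³ = 13995081 - 8281 = 13986800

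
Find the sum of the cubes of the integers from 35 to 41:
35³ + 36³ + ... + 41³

Use ∑_{k=1}^{n} k³ = [n(n+1)/2]², then subtract the first 34 terms.
∑_{k=1}^{41} k³ = [41×42/2]² = 861² = 741321
∑_{k=1}^{34} k³ = [34×35/2]² = 595² = 354025
∑_{k=35}^{41} k³ = 741321 - 354025 = 387296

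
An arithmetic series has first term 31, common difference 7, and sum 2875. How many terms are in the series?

Using S = n/2 × [2a + (n-1)d]
2875 = n/2 × [2(31) + (n-1)(7)]
2875 = n/2 × [62 + 7n - 7]
5750 = n × [55 + 7n]
7n² + (55)n - 5750 = 0
Discriminant: Δ = (55)² - 4(7)(-5750) = 3025 + 161000 = 164025
√Δ = 405
n = [-(55) + √Δ] / (2·7) = (-55 + 405) / 14 = 350 / 14 = 25
(The negative root is discarded since n must be a positive integer.)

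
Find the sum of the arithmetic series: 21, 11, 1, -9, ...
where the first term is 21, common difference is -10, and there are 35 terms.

Sₙ = n/2 × (first + last)
Last term = a + (n-1)d = 21 + (35-1)×(-10) = -319
S_35 = 35/2 × (21 + (-319))
S_35 = 35/2 × (-298) = -5215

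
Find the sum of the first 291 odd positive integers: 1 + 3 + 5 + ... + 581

Sum of first n odd numbers = n²
= 291²
= 84681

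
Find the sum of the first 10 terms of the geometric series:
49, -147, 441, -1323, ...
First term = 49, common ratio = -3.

Sₙ = a(1 - rⁿ) / (1 - r)
S_10 = 49(1 - (-3)^10) / (1 - (-3))
S_10 = 49(1 - 59049) / (4)
S_10 = -723338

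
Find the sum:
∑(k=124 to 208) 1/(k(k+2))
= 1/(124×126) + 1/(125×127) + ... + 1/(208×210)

Partial fractions: 1/(k(k+2)) = (1/2)[1/k - 1/(k+2)]
Telescoping leaves the first two and last two terms:
= (1/2)[1/124 + 1/125 - 1/209 - 1/210]
= 443411/136059000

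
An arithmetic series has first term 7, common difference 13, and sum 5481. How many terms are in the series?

Using S = n/2 × [2a + (n-1)d]
5481 = n/2 × [2(7) + (n-1)(13)]
5481 = n/2 × [14 + 13n - 13]
10962 = n × [1 + 13n]
13n² + (1)n - 10962 = 0
Discriminant: Δ = (1)² - 4(13)(-10962) = 1 + 570024 = 570025
√Δ = 755
n = [-(1) + √Δ] / (2·13) = (-1 + 755) / 26 = 754 / 26 = 29
(The negative root is discarded since n must be a positive integer.)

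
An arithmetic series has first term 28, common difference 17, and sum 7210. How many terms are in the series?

Using S = n/2 × [2a + (n-1)d]
7210 = n/2 × [2(28) + (n-1)(17)]
7210 = n/2 × [56 + 17n - 17]
14420 = n × [39 + 17n]
17n² + (39)n - 14420 = 0
Discriminant: Δ = (39)² - 4(17)(-14420) = 1521 + 980560 = 982081
√Δ = 991
n = [-(39) + √Δ] / (2·17) = (-39 + 991) / 34 = 952 / 34 = 28
(The negative root is discarded since n must be a positive integer.)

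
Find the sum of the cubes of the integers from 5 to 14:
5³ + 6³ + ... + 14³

Use ∑_{k=1}^{n} k³ = [n(n+1)/2]², then subtract the first 4 terms.
∑_{k=1}^{14} k³ = [14×15/2]² = 105² = 11025
∑_{k=1}^{4} k³ = [4×5/2]² = 10² = 100
∑_{k=5}^{14} k³ = 11025 - 100 = 10925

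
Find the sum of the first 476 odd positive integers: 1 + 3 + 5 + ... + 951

Sum of first n odd numbers = n²
= 476²
= 226576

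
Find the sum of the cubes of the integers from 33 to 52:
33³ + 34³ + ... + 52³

Use ∑_{k=1}^{n} k³ = [n(n+1)/2]², then subtract the first 32 terms.
∑_{k=1}^{52} k³ = [52×53/2]² = 1378² = 1898884
∑_{k=1}^{32} k³ = [32×33/2]² = 528² = 278784
∑_{k=33}^{52} k³ = 1898884 - 278784 = 1620100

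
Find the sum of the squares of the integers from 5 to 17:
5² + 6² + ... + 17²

Use ∑_{k=1}^{n} k² = n(n+1)(2n+1)/6, then subtract the first 4 terms.
∑_{k=1}^{17} k² = 17×18×35/6 = 1785
∑_{k=1}^{4} k² = 4×5×9/6 = 30
∑_{k=5}^{17} k² = 1785 - 30 = 1755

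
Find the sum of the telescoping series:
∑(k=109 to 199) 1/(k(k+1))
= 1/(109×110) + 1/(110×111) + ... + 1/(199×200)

Partial fractions: 1/(k(k+1)) = 1/k - 1/(k+1)
The series telescopes:
= (1/109 - 1/110) + (1/110 - 1/111) + ... + (1/199 - 1/200)
= 1/109 - 1/200
= 91/21800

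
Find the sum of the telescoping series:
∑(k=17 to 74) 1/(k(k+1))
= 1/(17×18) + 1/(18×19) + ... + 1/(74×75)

Partial fractions: 1/(k(k+1)) = 1/k - 1/(k+1)
The series telescopes:
= (1/17 - 1/18) + (1/18 - 1/19) + ... + (1/74 - 1/75)
= 1/17 - 1/75
= 58/1275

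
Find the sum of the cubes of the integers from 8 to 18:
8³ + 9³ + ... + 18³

Use ∑_{k=1}^{n} k³ = [n(n+1)/2]², then subtract the first 7 terms.
∑_{k=1}^{18} k³ = [18×19/2]² = 171² = 29241
∑_{k=1}^{7} k³ = [7×8/2]² = 28² = 784
∑_{k=8}^{18} k³ = 29241 - 784 = 28457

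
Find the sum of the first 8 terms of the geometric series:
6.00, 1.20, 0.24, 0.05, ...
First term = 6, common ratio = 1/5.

Sₙ = a(1 - rⁿ) / (1 - r)
S_8 = 6(1 - (1/5)^8) / (1 - (1/5))
S_8 = 6(1 - (1/390625)) / (4/5)
S_8 = 585936/78125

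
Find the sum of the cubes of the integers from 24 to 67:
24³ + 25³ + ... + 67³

Use ∑_{k=1}^{n} k³ = [n(n+1)/2]², then subtract the first 23 terms.
∑_{k=1}^{67} k³ = [67×68/2]² = 2278² = 5189284
∑_{k=1}^{23} k³ = [23×24/2]² = 276² = 76176
∑_{k=24}^{67} k³ = 5189284 - 76176 = 5113108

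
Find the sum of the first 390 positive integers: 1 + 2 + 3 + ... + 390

Formula: ∑k = n(n+1)/2
= 390×391/2
= 152490/2
= 76245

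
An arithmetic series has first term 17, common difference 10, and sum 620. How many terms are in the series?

Using S = n/2 × [2a + (n-1)d]
620 = n/2 × [2(17) + (n-1)(10)]
620 = n/2 × [34 + 10n - 10]
1240 = n × [24 + 10n]
10n² + (24)n - 1240 = 0
Discriminant: Δ = (24)² - 4(10)(-1240) = 576 + 49600 = 50176
√Δ = 224
n = [-(24) + √Δ] / (2·10) = (-24 + 224) / 20 = 200 / 20 = 10
(The negative root is discarded since n must be a positive integer.)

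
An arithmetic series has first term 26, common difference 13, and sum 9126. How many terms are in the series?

Using S = n/2 × [2a + (n-1)d]
9126 = n/2 × [2(26) + (n-1)(13)]
9126 = n/2 × [52 + 13n - 13]
18252 = n × [39 + 13n]
13n² + (39)n - 18252 = 0
Discriminant: Δ = (39)² - 4(13)(-18252) = 1521 + 949104 = 950625
√Δ = 975
n = [-(39) + √Δ] / (2·13) = (-39 + 975) / 26 = 936 / 26 = 36
(The negative root is discarded since n must be a positive integer.)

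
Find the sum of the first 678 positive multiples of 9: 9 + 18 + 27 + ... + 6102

Factor out 9: = 9(1 + 2 + ... + 678) = 9 × n(n+1)/2
= 9 × 678×679/2
= 9 × 230181
= 2071629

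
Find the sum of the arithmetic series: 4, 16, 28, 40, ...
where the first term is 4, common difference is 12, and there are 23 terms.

Sₙ = n/2 × (first + last)
Last term = a + (n-1)d = 4 + (23-1)×12 = 268
S_23 = 23/2 × (4 + 268)
S_23 = 23/2 × 272 = 3128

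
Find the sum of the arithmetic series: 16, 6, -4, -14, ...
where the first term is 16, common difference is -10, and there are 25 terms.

Sₙ = n/2 × (first + last)
Last term = a + (n-1)d = 16 + (25-1)×(-10) = -224
S_25 = 25/2 × (16 + (-224))
S_25 = 25/2 × (-208) = -2600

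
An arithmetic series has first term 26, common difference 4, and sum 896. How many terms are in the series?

Using S = n/2 × [2a + (n-1)d]
896 = n/2 × [2(26) + (n-1)(4)]
896 = n/2 × [52 + 4n - 4]
1792 = n × [48 + 4n]
4n² + (48)n - 1792 = 0
Discriminant: Δ = (48)² - 4(4)(-1792) = 2304 + 28672 = 30976
√Δ = 176
n = [-(48) + √Δ] / (2·4) = (-48 + 176) / 8 = 128 / 8 = 16
(The negative root is discarded since n must be a positive integer.)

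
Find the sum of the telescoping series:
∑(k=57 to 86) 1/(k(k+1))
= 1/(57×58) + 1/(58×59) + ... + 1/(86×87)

Partial fractions: 1/(k(k+1)) = 1/k - 1/(k+1)
The series telescopes:
= (1/57 - 1/58) + (1/58 - 1/59) + ... + (1/86 - 1/87)
= 1/57 - 1/87
= 10/1653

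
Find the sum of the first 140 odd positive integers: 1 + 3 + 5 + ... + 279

Sum of first n odd numbers = n²
= 140²
= 19600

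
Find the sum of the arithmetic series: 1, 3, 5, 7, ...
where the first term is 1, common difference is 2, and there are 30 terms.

Sₙ = n/2 × (first + last)
Last term = a + (n-1)d = 1 + (30-1)×2 = 59
S_30 = 30/2 × (1 + 59)
S_30 = 30/2 × 60 = 900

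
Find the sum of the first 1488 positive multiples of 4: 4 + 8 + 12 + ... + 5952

Factor out 4: = 4(1 + 2 + ... + 1488) = 4 × n(n+1)/2
= 4 × 1488×1489/2
= 4 × 1107816
= 4431264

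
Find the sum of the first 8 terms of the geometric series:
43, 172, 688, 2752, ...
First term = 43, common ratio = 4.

Sₙ = a(1 - rⁿ) / (1 - r)
S_8 = 43(1 - 4^8) / (1 - 4)
S_8 = 43(1 - 65536) / (-3)
S_8 = 939335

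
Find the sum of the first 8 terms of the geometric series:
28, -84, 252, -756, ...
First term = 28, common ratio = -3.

Sₙ = a(1 - rⁿ) / (1 - r)
S_8 = 28(1 - (-3)^8) / (1 - (-3))
S_8 = 28(1 - 6561) / (4)
S_8 = -45920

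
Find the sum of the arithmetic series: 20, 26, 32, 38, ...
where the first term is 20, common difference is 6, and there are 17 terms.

Sₙ = n/2 × (first + last)
Last term = a + (n-1)d = 20 + (17-1)×6 = 116
S_17 = 17/2 × (20 + 116)
S_17 = 17/2 × 136 = 1156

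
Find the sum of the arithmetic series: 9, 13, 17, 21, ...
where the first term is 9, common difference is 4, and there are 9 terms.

Sₙ = n/2 × (first + last)
Last term = a + (n-1)d = 9 + (9-1)×4 = 41
S_9 = 9/2 × (9 + 41)
S_9 = 9/2 × 50 = 225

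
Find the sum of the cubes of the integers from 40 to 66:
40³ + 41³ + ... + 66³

Use ∑_{k=1}^{n} k³ = [n(n+1)/2]², then subtract the first 39 terms.
∑_{k=1}^{66} k³ = [66×67/2]² = 2211² = 4888521
∑_{k=1}^{39} k³ = [39×40/2]² = 780² = 608400
∑_{k=40}^{66} k³ = 4888521 - 608400 = 4280121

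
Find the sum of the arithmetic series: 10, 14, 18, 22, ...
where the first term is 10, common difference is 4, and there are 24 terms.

Sₙ = n/2 × (first + last)
Last term = a + (n-1)d = 10 + (24-1)×4 = 102
S_24 = 24/2 × (10 + 102)
S_24 = 24/2 × 112 = 1344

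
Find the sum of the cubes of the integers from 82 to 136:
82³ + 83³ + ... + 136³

Use ∑_{k=1}^{n} k³ = [n(n+1)/2]², then subtract the first 81 terms.
∑_{k=1}^{136} k³ = [136×137/2]² = 9316² = 86787856
∑_{k=1}^{81} k³ = [81×82/2]² = 3321² = 11029041
∑_{k=82}^{136} k³ = 86787856 - 11029041 = 75758815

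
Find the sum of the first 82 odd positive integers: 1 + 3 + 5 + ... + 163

Sum of first n odd numbers = n²
= 82²
= 6724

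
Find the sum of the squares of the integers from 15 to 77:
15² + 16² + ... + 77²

Use ∑_{k=1}^{n} k² = n(n+1)(2n+1)/6, then subtract the first 14 terms.
∑_{k=1}^{77} k² = 77×78×155/6 = 155155
∑_{k=1}^{14} k² = 14×15×29/6 = 1015
∑_{k=15}^{77} k² = 155155 - 1015 = 154140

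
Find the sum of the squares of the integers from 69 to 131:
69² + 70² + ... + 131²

Use ∑_{k=1}^{n} k² = n(n+1)(2n+1)/6, then subtract the first 68 terms.
∑_{k=1}^{131} k² = 131×132×263/6 = 757966
∑_{k=1}^{68} k² = 68×69×137/6 = 107134
∑_{k=69}^{131} k² = 757966 - 107134 = 650832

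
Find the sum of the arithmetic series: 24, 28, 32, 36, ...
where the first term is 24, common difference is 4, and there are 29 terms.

Sₙ = n/2 × (first + last)
Last term = a + (n-1)d = 24 + (29-1)×4 = 136
S_29 = 29/2 × (24 + 136)
S_29 = 29/2 × 160 = 2320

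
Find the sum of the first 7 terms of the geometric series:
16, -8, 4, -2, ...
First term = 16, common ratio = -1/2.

Sₙ = a(1 - rⁿ) / (1 - r)
S_7 = 16(1 - (-1/2)^7) / (1 - (-1/2))
S_7 = 16(1 - (-1/128)) / (3/2)
S_7 = 43/4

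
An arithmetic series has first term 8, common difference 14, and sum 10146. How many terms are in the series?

Using S = n/2 × [2a + (n-1)d]
10146 = n/2 × [2(8) + (n-1)(14)]
10146 = n/2 × [16 + 14n - 14]
20292 = n × [2 + 14n]
14n² + (2)n - 20292 = 0
Discriminant: Δ = (2)² - 4(14)(-20292) = 4 + 1136352 = 1136356
√Δ = 1066
n = [-(2) + √Δ] / (2·14) = (-2 + 1066) / 28 = 1064 / 28 = 38
(The negative root is discarded since n must be a positive integer.)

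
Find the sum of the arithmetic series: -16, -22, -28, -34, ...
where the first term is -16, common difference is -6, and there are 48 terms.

Sₙ = n/2 × (first + last)
Last term = a + (n-1)d = -16 + (48-1)×(-6) = -298
S_48 = 48/2 × (-16 + (-298))
S_48 = 48/2 × (-314) = -7536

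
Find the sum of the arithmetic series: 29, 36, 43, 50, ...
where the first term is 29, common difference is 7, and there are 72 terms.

Sₙ = n/2 × (first + last)
Last term = a + (n-1)d = 29 + (72-1)×7 = 526
S_72 = 72/2 × (29 + 526)
S_72 = 72/2 × 555 = 19980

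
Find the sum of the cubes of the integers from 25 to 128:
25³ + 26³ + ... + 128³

Use ∑_{k=1}^{n} k³ = [n(n+1)/2]², then subtract the first 24 terms.
∑_{k=1}^{128} k³ = [128×129/2]² = 8256² = 68161536
∑_{k=1}^{24} k³ = [24×25/2]² = 300² = 90000
∑_{k=25}^{128} k³ = 68161536 - 90000 = 68071536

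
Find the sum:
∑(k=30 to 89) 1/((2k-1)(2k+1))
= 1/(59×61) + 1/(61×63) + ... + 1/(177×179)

Partial fractions: 1/((2k-1)(2k+1)) = (1/2)[1/(2k-1) - 1/(2k+1)]
The series telescopes:
= (1/2)[1/59 - 1/179]
= 60/10561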